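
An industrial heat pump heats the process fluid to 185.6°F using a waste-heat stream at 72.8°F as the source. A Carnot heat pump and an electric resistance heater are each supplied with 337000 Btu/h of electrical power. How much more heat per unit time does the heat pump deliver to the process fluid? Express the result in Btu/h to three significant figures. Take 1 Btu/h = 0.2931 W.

1590000 Btu/h

In absolute terms T_C = 295.82 K and T_H = 358.48 K, so ΔT = 62.67 K.
COP_Carnot = T_H/ΔT = 358.48/62.67 = 5.720.
The heat pump delivers Q̇_H = COP × Ẇ = 1928000 Btu/h; the resistance heater delivers Ẇ = 337000 Btu/h.
Extra = (COP − 1)·Ẇ = 1591000 Btu/h.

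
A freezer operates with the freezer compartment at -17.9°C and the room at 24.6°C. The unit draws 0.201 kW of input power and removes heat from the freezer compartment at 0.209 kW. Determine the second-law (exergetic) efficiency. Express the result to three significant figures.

0.173

COP_actual = Q̇_C/Ẇ = 0.2090/0.2010 = 1.040.
In absolute terms T_C = 255.25 K and T_H = 297.75 K, so ΔT = 42.50 K.
COP_Carnot = T_C/ΔT = 255.25/42.50 = 6.006.
η_II = COP_actual/COP_Carnot = 1.040/6.006 = 0.1731.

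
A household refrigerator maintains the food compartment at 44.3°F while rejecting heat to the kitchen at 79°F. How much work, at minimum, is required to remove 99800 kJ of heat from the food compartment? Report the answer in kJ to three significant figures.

6870 kJ

In absolute terms T_C = 279.98 K and T_H = 299.26 K, so ΔT = 19.28 K.
The reversible limit is COP_R = T_C/ΔT = 14.52, so W_min = Q_C/COP = Q_C·ΔT/T_C.
W_min = 99800 × 19.28/279.98 = 6872 kJ.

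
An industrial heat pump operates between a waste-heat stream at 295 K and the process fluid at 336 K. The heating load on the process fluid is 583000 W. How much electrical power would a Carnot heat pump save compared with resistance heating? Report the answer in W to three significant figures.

512000 W

The reservoir spacing is ΔT = 336 − 295 = 41.00 K.
COP_Carnot = T_H/ΔT = 336.00/41.00 = 8.195.
Resistance heating needs Ẇ_res = Q̇_H = 583000 W; the reversible heat pump needs only Ẇ_hp = Q̇_H/COP = 71140 W.
Saving = 583000 − 71140 = 511900 W.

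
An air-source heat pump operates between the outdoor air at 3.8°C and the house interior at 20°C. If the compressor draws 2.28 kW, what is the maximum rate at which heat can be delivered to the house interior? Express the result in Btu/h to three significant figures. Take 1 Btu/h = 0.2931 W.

In absolute terms T_C = 276.95 K and T_H = 293.15 K, so ΔT = 16.20 K.
COP_Carnot = T_H/ΔT = 293.15/16.20 = 18.10.
Q̇_max = COP_Carnot × Ẇ = 18.10 × 2.280 kW = 41.26 kW = 140800 Btu/h.

141000 Btu/h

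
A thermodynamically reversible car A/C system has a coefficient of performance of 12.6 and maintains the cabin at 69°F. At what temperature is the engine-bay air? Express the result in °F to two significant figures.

COP_R = T_C/(T_H − T_C) gives T_H − T_C = T_C/COP.
With T_C = 293.71 K, T_H = 293.71 × (1 + 1/12.6) = 317.02 K.
Converting, 317.02 K = 110.96°F.

110 °F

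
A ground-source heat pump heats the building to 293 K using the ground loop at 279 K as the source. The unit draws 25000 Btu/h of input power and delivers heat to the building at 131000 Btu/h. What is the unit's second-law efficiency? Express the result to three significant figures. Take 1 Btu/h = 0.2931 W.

COP_actual = Q̇_H/Ẇ = 131000/25000 = 5.240.
The reservoir spacing is ΔT = 293 − 279 = 14.00 K.
COP_Carnot = T_H/ΔT = 293.00/14.00 = 20.93.
η_II = COP_actual/COP_Carnot = 5.240/20.93 = 0.2504.

0.250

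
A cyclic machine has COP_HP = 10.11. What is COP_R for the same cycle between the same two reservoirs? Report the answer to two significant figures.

9.1

Since Q_H = Q_C + W for any cycle, COP_R = Q_C/W = Q_H/W − 1.
COP_R = 10.11 − 1 = 9.11.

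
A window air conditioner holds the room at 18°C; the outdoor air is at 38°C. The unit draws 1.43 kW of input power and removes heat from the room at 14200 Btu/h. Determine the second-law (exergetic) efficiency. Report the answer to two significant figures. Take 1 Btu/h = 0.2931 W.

0.20

Converting, Q̇_C = 14200 Btu/h = 4.162 kW, so COP_actual = Q̇_C/Ẇ = 4.162/1.430 = 2.911.
In absolute terms T_C = 291.15 K and T_H = 311.15 K, so ΔT = 20.00 K.
COP_Carnot = T_C/ΔT = 291.15/20.00 = 14.56.
η_II = COP_actual/COP_Carnot = 2.911/14.56 = 0.1999.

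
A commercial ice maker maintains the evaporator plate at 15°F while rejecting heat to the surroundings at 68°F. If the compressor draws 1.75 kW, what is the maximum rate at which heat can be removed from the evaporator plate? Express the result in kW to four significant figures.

In absolute terms T_C = 263.71 K and T_H = 293.15 K, so ΔT = 29.44 K.
COP_Carnot = T_C/ΔT = 263.71/29.44 = 8.956.
Q̇_max = COP_Carnot × Ẇ = 8.956 × 1.750 kW = 15.67 kW.

15.67 kW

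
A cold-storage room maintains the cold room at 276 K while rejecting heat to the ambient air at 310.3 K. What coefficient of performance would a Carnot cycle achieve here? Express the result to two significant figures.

The reservoir spacing is ΔT = 310.3 − 276 = 34.30 K.
For a reversible cycle, COP_Carnot = T_C/ΔT = 276.00/34.30 = 8.047.

8.0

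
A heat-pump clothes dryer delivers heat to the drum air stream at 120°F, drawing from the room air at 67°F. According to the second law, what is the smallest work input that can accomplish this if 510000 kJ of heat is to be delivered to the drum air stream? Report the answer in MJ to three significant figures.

In absolute terms T_C = 292.59 K and T_H = 322.04 K, so ΔT = 29.44 K.
The reversible limit is COP_HP = T_H/ΔT = 10.94, so W_min = Q_H/COP = Q_H·ΔT/T_H.
W_min = 510000 × 29.44/322.04 = 46630 kJ = 46.63 MJ.

46.6 MJ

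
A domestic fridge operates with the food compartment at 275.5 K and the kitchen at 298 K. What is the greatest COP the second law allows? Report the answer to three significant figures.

12.2

The reservoir spacing is ΔT = 298 − 275.5 = 22.50 K.
For a reversible cycle, COP_Carnot = T_C/ΔT = 275.50/22.50 = 12.24.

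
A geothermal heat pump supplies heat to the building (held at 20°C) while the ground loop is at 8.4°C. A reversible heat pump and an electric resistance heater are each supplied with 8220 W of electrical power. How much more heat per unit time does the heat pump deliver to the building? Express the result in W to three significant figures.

In absolute terms T_C = 281.55 K and T_H = 293.15 K, so ΔT = 11.60 K.
COP_Carnot = T_H/ΔT = 293.15/11.60 = 25.27.
The heat pump delivers Q̇_H = COP × Ẇ = 207700 W; the resistance heater delivers Ẇ = 8220 W.
Extra = (COP − 1)·Ẇ = 199500 W.

200000 W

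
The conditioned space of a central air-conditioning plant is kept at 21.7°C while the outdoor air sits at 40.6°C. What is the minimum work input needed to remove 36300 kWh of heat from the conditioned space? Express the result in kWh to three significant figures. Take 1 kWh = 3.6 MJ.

In absolute terms T_C = 294.85 K and T_H = 313.75 K, so ΔT = 18.90 K.
The reversible limit is COP_R = T_C/ΔT = 15.60, so W_min = Q_C/COP = Q_C·ΔT/T_C.
W_min = 36300 × 18.90/294.85 = 2327 kWh.

2330 kWh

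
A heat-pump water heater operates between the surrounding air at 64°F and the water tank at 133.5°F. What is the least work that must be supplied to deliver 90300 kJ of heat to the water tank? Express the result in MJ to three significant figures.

10.6 MJ

In absolute terms T_C = 290.93 K and T_H = 329.54 K, so ΔT = 38.61 K.
The reversible limit is COP_HP = T_H/ΔT = 8.535, so W_min = Q_H/COP = Q_H·ΔT/T_H.
W_min = 90300 × 38.61/329.54 = 10580 kJ = 10.58 MJ.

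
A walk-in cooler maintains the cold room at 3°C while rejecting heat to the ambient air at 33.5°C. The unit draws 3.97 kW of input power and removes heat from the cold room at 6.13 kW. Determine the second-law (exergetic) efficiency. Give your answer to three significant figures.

COP_actual = Q̇_C/Ẇ = 6.130/3.970 = 1.544.
In absolute terms T_C = 276.15 K and T_H = 306.65 K, so ΔT = 30.50 K.
COP_Carnot = T_C/ΔT = 276.15/30.50 = 9.054.
η_II = COP_actual/COP_Carnot = 1.544/9.054 = 0.1705.

0.171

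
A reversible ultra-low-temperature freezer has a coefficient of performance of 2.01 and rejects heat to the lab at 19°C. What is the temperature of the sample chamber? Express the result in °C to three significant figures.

For a Carnot refrigerator COP_R = T_C/(T_H − T_C), so T_C = COP·T_H/(1 + COP).
With T_H = 292.15 K, T_C = 2.01 × 292.15/3.010 = 195.09 K.
Converting, 195.09 K = -78.06°C.

-78.1 °C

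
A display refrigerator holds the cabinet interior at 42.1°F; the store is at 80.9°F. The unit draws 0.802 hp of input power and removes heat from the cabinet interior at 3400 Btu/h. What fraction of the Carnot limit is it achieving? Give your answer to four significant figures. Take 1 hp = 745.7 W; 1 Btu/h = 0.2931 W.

0.1288

Converting, Q̇_C = 3400 Btu/h = 1.336 hp, so COP_actual = Q̇_C/Ẇ = 1.336/0.8020 = 1.666.
In absolute terms T_C = 278.76 K and T_H = 300.32 K, so ΔT = 21.56 K.
COP_Carnot = T_C/ΔT = 278.76/21.56 = 12.93.
η_II = COP_actual/COP_Carnot = 1.666/12.93 = 0.1288.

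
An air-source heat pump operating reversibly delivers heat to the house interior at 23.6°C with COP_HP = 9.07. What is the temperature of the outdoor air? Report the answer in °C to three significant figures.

COP_HP = T_H/(T_H − T_C) gives T_H − T_C = T_H/COP.
With T_H = 296.75 K, T_C = 296.75 × (1 − 1/9.07) = 264.03 K.
Converting, 264.03 K = -9.12°C.

-9.12 °C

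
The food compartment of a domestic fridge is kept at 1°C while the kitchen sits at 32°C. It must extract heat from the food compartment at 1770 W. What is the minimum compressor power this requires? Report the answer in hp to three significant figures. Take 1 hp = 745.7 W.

In absolute terms T_C = 274.15 K and T_H = 305.15 K, so ΔT = 31.00 K.
COP_Carnot = T_C/ΔT = 274.15/31.00 = 8.844.
Ẇ_min = Q̇/COP_Carnot = 1770/8.844 = 200.1 W = 0.2684 hp.

0.268 hp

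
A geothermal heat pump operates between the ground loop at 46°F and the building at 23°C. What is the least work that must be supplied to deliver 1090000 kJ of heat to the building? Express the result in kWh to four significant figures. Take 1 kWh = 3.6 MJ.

15.56 kWh

In absolute terms T_C = 280.93 K and T_H = 296.15 K, so ΔT = 15.22 K.
The reversible limit is COP_HP = T_H/ΔT = 19.46, so W_min = Q_H/COP = Q_H·ΔT/T_H.
W_min = 1090000 × 15.22/296.15 = 56030 kJ = 15.56 kWh.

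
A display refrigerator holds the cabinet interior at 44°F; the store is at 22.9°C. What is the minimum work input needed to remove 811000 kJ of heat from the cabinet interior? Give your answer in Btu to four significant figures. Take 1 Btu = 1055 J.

In absolute terms T_C = 279.82 K and T_H = 296.05 K, so ΔT = 16.23 K.
The reversible limit is COP_R = T_C/ΔT = 17.24, so W_min = Q_C/COP = Q_C·ΔT/T_C.
W_min = 811000 × 16.23/279.82 = 47050 kJ = 44600 Btu.

44600 Btu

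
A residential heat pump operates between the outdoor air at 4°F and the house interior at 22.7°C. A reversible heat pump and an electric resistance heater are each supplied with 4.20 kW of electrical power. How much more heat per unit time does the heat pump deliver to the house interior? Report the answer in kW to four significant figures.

28.28 kW

In absolute terms T_C = 257.59 K and T_H = 295.85 K, so ΔT = 38.26 K.
COP_Carnot = T_H/ΔT = 295.85/38.26 = 7.734.
The heat pump delivers Q̇_H = COP × Ẇ = 32.48 kW; the resistance heater delivers Ẇ = 4.200 kW.
Extra = (COP − 1)·Ẇ = 28.28 kW.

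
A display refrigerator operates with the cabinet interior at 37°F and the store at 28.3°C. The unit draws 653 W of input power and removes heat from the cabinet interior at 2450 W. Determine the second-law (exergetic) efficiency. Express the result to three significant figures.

0.347

COP_actual = Q̇_C/Ẇ = 2450/653.0 = 3.752.
In absolute terms T_C = 275.93 K and T_H = 301.45 K, so ΔT = 25.52 K.
COP_Carnot = T_C/ΔT = 275.93/25.52 = 10.81.
η_II = COP_actual/COP_Carnot = 3.752/10.81 = 0.3470.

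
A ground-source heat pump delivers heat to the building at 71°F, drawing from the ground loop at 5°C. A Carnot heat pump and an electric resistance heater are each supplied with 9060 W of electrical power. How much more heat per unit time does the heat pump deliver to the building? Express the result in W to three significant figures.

151000 W

In absolute terms T_C = 278.15 K and T_H = 294.82 K, so ΔT = 16.67 K.
COP_Carnot = T_H/ΔT = 294.82/16.67 = 17.69.
The heat pump delivers Q̇_H = COP × Ẇ = 160300 W; the resistance heater delivers Ẇ = 9060 W.
Extra = (COP − 1)·Ẇ = 151200 W.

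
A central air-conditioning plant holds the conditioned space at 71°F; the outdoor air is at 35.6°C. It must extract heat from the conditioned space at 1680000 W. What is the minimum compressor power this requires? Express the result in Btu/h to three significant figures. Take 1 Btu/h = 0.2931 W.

In absolute terms T_C = 294.82 K and T_H = 308.75 K, so ΔT = 13.93 K.
COP_Carnot = T_C/ΔT = 294.82/13.93 = 21.16.
Ẇ_min = Q̇/COP_Carnot = 1680000/21.16 = 79400 W = 270900 Btu/h.

271000 Btu/h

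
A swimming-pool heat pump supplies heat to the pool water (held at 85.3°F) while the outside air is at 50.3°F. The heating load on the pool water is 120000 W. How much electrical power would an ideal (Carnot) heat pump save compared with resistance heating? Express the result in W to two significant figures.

110000 W

In absolute terms T_C = 283.32 K and T_H = 302.76 K, so ΔT = 19.44 K.
COP_Carnot = T_H/ΔT = 302.76/19.44 = 15.57.
Resistance heating needs Ẇ_res = Q̇_H = 120000 W; the reversible heat pump needs only Ẇ_hp = Q̇_H/COP = 7707 W.
Saving = 120000 − 7707 = 112300 W.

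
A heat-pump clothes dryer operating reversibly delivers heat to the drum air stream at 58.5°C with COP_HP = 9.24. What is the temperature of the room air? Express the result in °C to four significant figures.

22.61 °C

COP_HP = T_H/(T_H − T_C) gives T_H − T_C = T_H/COP.
With T_H = 331.65 K, T_C = 331.65 × (1 − 1/9.24) = 295.76 K.
Converting, 295.76 K = 22.61°C.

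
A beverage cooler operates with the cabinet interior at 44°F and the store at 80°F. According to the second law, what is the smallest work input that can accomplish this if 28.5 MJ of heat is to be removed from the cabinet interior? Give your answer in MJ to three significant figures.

In absolute terms T_C = 279.82 K and T_H = 299.82 K, so ΔT = 20.00 K.
The reversible limit is COP_R = T_C/ΔT = 13.99, so W_min = Q_C/COP = Q_C·ΔT/T_C.
W_min = 28.50 × 20.00/279.82 = 2.037 MJ.

2.04 MJ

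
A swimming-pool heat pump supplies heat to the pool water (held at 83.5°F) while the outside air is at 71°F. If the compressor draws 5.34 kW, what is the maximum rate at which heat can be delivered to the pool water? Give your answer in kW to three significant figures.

232 kW

In absolute terms T_C = 294.82 K and T_H = 301.76 K, so ΔT = 6.944 K.
COP_Carnot = T_H/ΔT = 301.76/6.944 = 43.45.
Q̇_max = COP_Carnot × Ẇ = 43.45 × 5.340 kW = 232.0 kW.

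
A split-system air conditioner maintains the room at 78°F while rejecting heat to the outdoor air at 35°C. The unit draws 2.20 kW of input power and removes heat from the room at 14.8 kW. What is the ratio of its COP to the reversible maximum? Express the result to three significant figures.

0.213

COP_actual = Q̇_C/Ẇ = 14.80/2.200 = 6.727.
In absolute terms T_C = 298.71 K and T_H = 308.15 K, so ΔT = 9.444 K.
COP_Carnot = T_C/ΔT = 298.71/9.444 = 31.63.
η_II = COP_actual/COP_Carnot = 6.727/31.63 = 0.2127.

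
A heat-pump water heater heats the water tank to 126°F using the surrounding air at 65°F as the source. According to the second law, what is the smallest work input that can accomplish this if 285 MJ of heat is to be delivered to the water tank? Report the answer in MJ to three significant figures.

In absolute terms T_C = 291.48 K and T_H = 325.37 K, so ΔT = 33.89 K.
The reversible limit is COP_HP = T_H/ΔT = 9.601, so W_min = Q_H/COP = Q_H·ΔT/T_H.
W_min = 285.0 × 33.89/325.37 = 29.68 MJ.

29.7 MJ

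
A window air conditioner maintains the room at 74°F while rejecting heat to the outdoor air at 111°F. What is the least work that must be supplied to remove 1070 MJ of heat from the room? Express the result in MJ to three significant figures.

74.2 MJ

In absolute terms T_C = 296.48 K and T_H = 317.04 K, so ΔT = 20.56 K.
The reversible limit is COP_R = T_C/ΔT = 14.42, so W_min = Q_C/COP = Q_C·ΔT/T_C.
W_min = 1070 × 20.56/296.48 = 74.18 MJ.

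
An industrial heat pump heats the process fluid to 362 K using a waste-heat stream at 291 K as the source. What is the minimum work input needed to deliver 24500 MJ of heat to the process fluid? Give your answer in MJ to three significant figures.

The reservoir spacing is ΔT = 362 − 291 = 71.00 K.
The reversible limit is COP_HP = T_H/ΔT = 5.099, so W_min = Q_H/COP = Q_H·ΔT/T_H.
W_min = 24500 × 71.00/362.00 = 4805 MJ.

4810 MJ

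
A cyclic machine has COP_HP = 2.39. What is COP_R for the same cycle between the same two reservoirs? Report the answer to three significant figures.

Since Q_H = Q_C + W for any cycle, COP_R = Q_C/W = Q_H/W − 1.
COP_R = 2.39 − 1 = 1.39.

1.39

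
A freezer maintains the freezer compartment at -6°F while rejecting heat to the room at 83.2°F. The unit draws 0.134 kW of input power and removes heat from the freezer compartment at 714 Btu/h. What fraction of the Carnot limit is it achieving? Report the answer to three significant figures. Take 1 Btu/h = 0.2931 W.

Converting, Q̇_C = 714.0 Btu/h = 0.2093 kW, so COP_actual = Q̇_C/Ẇ = 0.2093/0.1340 = 1.562.
In absolute terms T_C = 252.04 K and T_H = 301.59 K, so ΔT = 49.56 K.
COP_Carnot = T_C/ΔT = 252.04/49.56 = 5.086.
η_II = COP_actual/COP_Carnot = 1.562/5.086 = 0.3071.

0.307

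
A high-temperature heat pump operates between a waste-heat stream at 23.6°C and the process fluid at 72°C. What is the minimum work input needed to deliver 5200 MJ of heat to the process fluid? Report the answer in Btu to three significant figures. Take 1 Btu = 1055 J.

In absolute terms T_C = 296.75 K and T_H = 345.15 K, so ΔT = 48.40 K.
The reversible limit is COP_HP = T_H/ΔT = 7.131, so W_min = Q_H/COP = Q_H·ΔT/T_H.
W_min = 5200 × 48.40/345.15 = 729.2 MJ = 691200 Btu.

691000 Btu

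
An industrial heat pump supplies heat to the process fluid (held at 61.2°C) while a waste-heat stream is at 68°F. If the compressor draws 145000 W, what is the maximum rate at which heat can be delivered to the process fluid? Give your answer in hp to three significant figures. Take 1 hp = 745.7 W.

1580 hp

In absolute terms T_C = 293.15 K and T_H = 334.35 K, so ΔT = 41.20 K.
COP_Carnot = T_H/ΔT = 334.35/41.20 = 8.115.
Q̇_max = COP_Carnot × Ẇ = 8.115 × 145000 W = 1177000 W = 1578 hp.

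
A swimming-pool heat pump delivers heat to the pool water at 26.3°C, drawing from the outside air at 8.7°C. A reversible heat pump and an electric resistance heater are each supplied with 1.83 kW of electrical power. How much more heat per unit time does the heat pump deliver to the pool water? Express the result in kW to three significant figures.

29.3 kW

In absolute terms T_C = 281.85 K and T_H = 299.45 K, so ΔT = 17.60 K.
COP_Carnot = T_H/ΔT = 299.45/17.60 = 17.01.
The heat pump delivers Q̇_H = COP × Ẇ = 31.14 kW; the resistance heater delivers Ẇ = 1.830 kW.
Extra = (COP − 1)·Ẇ = 29.31 kW.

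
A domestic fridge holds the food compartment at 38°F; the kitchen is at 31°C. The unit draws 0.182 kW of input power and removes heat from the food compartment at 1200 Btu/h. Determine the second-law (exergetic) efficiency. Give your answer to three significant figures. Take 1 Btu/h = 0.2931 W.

0.193

Converting, Q̇_C = 1200 Btu/h = 0.3517 kW, so COP_actual = Q̇_C/Ẇ = 0.3517/0.1820 = 1.933.
In absolute terms T_C = 276.48 K and T_H = 304.15 K, so ΔT = 27.67 K.
COP_Carnot = T_C/ΔT = 276.48/27.67 = 9.993.
η_II = COP_actual/COP_Carnot = 1.933/9.993 = 0.1934.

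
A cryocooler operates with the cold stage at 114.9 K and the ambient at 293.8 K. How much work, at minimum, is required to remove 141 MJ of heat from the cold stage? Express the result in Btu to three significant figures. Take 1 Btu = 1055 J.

208000 Btu

The reservoir spacing is ΔT = 293.8 − 114.9 = 178.9 K.
The reversible limit is COP_R = T_C/ΔT = 0.6423, so W_min = Q_C/COP = Q_C·ΔT/T_C.
W_min = 141.0 × 178.9/114.90 = 219.5 MJ = 208100 Btu.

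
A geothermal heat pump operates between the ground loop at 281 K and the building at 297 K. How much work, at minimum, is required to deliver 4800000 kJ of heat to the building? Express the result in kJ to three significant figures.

The reservoir spacing is ΔT = 297 − 281 = 16.00 K.
The reversible limit is COP_HP = T_H/ΔT = 18.56, so W_min = Q_H/COP = Q_H·ΔT/T_H.
W_min = 4800000 × 16.00/297.00 = 258600 kJ.

259000 kJ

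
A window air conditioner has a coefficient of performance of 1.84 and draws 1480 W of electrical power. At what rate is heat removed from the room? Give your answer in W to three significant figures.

2720 W

Q̇_C = COP × Ẇ = 1.84 × 1480 = 2723 W.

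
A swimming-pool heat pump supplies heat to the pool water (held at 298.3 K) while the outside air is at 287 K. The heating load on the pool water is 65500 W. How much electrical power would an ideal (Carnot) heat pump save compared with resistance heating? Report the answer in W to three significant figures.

The reservoir spacing is ΔT = 298.3 − 287 = 11.30 K.
COP_Carnot = T_H/ΔT = 298.30/11.30 = 26.40.
Resistance heating needs Ẇ_res = Q̇_H = 65500 W; the reversible heat pump needs only Ẇ_hp = Q̇_H/COP = 2481 W.
Saving = 65500 − 2481 = 63020 W.

63000 W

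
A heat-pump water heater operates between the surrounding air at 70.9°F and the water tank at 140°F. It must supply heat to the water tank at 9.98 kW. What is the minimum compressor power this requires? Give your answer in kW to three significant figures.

1.15 kW

In absolute terms T_C = 294.76 K and T_H = 333.15 K, so ΔT = 38.39 K.
COP_Carnot = T_H/ΔT = 333.15/38.39 = 8.678.
Ẇ_min = Q̇/COP_Carnot = 9.980/8.678 = 1.150 kW.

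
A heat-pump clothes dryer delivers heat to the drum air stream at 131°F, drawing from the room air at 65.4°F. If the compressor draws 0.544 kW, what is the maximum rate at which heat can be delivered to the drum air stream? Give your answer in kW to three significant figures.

In absolute terms T_C = 291.71 K and T_H = 328.15 K, so ΔT = 36.44 K.
COP_Carnot = T_H/ΔT = 328.15/36.44 = 9.004.
Q̇_max = COP_Carnot × Ẇ = 9.004 × 0.5440 kW = 4.898 kW.

4.90 kW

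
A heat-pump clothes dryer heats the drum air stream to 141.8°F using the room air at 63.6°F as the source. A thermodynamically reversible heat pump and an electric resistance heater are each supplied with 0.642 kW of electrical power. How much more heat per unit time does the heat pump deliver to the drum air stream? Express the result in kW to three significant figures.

In absolute terms T_C = 290.71 K and T_H = 334.15 K, so ΔT = 43.44 K.
COP_Carnot = T_H/ΔT = 334.15/43.44 = 7.691.
The heat pump delivers Q̇_H = COP × Ẇ = 4.938 kW; the resistance heater delivers Ẇ = 0.6420 kW.
Extra = (COP − 1)·Ẇ = 4.296 kW.

4.30 kW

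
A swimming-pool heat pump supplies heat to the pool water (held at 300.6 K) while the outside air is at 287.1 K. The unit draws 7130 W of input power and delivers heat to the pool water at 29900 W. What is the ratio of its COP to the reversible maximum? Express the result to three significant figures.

COP_actual = Q̇_H/Ẇ = 29900/7130 = 4.194.
The reservoir spacing is ΔT = 300.6 − 287.1 = 13.50 K.
COP_Carnot = T_H/ΔT = 300.60/13.50 = 22.27.
η_II = COP_actual/COP_Carnot = 4.194/22.27 = 0.1883.

0.188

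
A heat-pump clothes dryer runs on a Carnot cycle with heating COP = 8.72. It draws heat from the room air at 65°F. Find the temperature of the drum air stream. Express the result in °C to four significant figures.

56.09 °C

COP_HP = T_H/(T_H − T_C) rearranges to T_H = COP·T_C/(COP − 1).
With T_C = 291.48 K, T_H = 8.72 × 291.48/7.720 = 329.24 K.
Converting, 329.24 K = 56.09°C.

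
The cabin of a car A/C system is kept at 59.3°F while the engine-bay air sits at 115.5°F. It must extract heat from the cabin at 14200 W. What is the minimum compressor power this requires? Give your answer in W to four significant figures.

In absolute terms T_C = 288.32 K and T_H = 319.54 K, so ΔT = 31.22 K.
COP_Carnot = T_C/ΔT = 288.32/31.22 = 9.234.
Ẇ_min = Q̇/COP_Carnot = 14200/9.234 = 1538 W.

1538 W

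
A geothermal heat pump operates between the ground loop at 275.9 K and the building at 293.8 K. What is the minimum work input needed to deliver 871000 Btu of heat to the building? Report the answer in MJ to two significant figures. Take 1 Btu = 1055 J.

56 MJ

The reservoir spacing is ΔT = 293.8 − 275.9 = 17.90 K.
The reversible limit is COP_HP = T_H/ΔT = 16.41, so W_min = Q_H/COP = Q_H·ΔT/T_H.
W_min = 871000 × 17.90/293.80 = 53070 Btu = 55.99 MJ.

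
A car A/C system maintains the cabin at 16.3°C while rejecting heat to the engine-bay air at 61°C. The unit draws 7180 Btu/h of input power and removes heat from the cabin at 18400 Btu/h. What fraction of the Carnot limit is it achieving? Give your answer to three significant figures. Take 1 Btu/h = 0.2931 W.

COP_actual = Q̇_C/Ẇ = 18400/7180 = 2.563.
In absolute terms T_C = 289.45 K and T_H = 334.15 K, so ΔT = 44.70 K.
COP_Carnot = T_C/ΔT = 289.45/44.70 = 6.475.
η_II = COP_actual/COP_Carnot = 2.563/6.475 = 0.3958.

0.396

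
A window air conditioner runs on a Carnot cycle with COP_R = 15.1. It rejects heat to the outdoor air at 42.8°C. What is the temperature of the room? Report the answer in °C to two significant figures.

23 °C

For a Carnot refrigerator COP_R = T_C/(T_H − T_C), so T_C = COP·T_H/(1 + COP).
With T_H = 315.95 K, T_C = 15.1 × 315.95/16.10 = 296.33 K.
Converting, 296.33 K = 23.18°C.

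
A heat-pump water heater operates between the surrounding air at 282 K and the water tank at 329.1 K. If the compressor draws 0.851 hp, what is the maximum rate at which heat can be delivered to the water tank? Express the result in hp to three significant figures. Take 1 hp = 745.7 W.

The reservoir spacing is ΔT = 329.1 − 282 = 47.10 K.
COP_Carnot = T_H/ΔT = 329.10/47.10 = 6.987.
Q̇_max = COP_Carnot × Ẇ = 6.987 × 0.8510 hp = 5.946 hp.

5.95 hp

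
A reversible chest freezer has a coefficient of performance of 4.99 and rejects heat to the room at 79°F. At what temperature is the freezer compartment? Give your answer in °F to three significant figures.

-10.9 °F

For a Carnot refrigerator COP_R = T_C/(T_H − T_C), so T_C = COP·T_H/(1 + COP).
With T_H = 299.26 K, T_C = 4.99 × 299.26/5.990 = 249.30 K.
Converting, 249.30 K = -10.93°F.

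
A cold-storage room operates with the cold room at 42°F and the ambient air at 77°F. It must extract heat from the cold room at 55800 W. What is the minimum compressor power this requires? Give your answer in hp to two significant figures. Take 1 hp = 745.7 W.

In absolute terms T_C = 278.71 K and T_H = 298.15 K, so ΔT = 19.44 K.
COP_Carnot = T_C/ΔT = 278.71/19.44 = 14.33.
Ẇ_min = Q̇/COP_Carnot = 55800/14.33 = 3893 W = 5.221 hp.

5.2 hp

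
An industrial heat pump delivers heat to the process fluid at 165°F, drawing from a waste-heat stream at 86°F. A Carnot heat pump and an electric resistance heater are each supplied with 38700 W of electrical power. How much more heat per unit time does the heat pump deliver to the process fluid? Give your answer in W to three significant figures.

In absolute terms T_C = 303.15 K and T_H = 347.04 K, so ΔT = 43.89 K.
COP_Carnot = T_H/ΔT = 347.04/43.89 = 7.907.
The heat pump delivers Q̇_H = COP × Ẇ = 306000 W; the resistance heater delivers Ẇ = 38700 W.
Extra = (COP − 1)·Ẇ = 267300 W.

267000 W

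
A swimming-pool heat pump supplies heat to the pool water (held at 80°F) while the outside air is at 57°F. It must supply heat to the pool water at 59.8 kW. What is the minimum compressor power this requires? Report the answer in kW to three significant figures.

In absolute terms T_C = 287.04 K and T_H = 299.82 K, so ΔT = 12.78 K.
COP_Carnot = T_H/ΔT = 299.82/12.78 = 23.46.
Ẇ_min = Q̇/COP_Carnot = 59.80/23.46 = 2.549 kW.

2.55 kW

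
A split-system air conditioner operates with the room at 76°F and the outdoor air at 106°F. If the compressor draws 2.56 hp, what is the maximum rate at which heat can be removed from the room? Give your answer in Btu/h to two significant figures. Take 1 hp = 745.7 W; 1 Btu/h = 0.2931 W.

In absolute terms T_C = 297.59 K and T_H = 314.26 K, so ΔT = 16.67 K.
COP_Carnot = T_C/ΔT = 297.59/16.67 = 17.86.
Q̇_max = COP_Carnot × Ẇ = 17.86 × 2.560 hp = 45.71 hp = 116300 Btu/h.

120000 Btu/h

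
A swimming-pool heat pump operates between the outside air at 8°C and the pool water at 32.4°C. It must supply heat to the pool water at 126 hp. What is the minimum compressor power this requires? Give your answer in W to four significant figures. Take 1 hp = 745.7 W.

7503 W

In absolute terms T_C = 281.15 K and T_H = 305.55 K, so ΔT = 24.40 K.
COP_Carnot = T_H/ΔT = 305.55/24.40 = 12.52.
Ẇ_min = Q̇/COP_Carnot = 126.0/12.52 = 10.06 hp = 7503 W.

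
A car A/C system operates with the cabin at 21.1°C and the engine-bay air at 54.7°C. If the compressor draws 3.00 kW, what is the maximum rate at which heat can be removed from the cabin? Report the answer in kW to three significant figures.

26.3 kW

In absolute terms T_C = 294.25 K and T_H = 327.85 K, so ΔT = 33.60 K.
COP_Carnot = T_C/ΔT = 294.25/33.60 = 8.757.
Q̇_max = COP_Carnot × Ẇ = 8.757 × 3.000 kW = 26.27 kW.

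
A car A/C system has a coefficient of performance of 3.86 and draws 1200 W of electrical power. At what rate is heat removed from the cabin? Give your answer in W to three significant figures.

4630 W

Q̇_C = COP × Ẇ = 3.86 × 1200 = 4632 W.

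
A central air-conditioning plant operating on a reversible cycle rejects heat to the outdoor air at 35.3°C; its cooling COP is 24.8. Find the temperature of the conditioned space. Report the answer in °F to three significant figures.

74.0 °F

For a Carnot refrigerator COP_R = T_C/(T_H − T_C), so T_C = COP·T_H/(1 + COP).
With T_H = 308.45 K, T_C = 24.8 × 308.45/25.80 = 296.49 K.
Converting, 296.49 K = 74.02°F.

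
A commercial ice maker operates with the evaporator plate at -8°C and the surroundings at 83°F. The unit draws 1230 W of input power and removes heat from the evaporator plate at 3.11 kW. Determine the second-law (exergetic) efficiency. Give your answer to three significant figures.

Converting, Q̇_C = 3.110 kW = 3110 W, so COP_actual = Q̇_C/Ẇ = 3110/1230 = 2.528.
In absolute terms T_C = 265.15 K and T_H = 301.48 K, so ΔT = 36.33 K.
COP_Carnot = T_C/ΔT = 265.15/36.33 = 7.298.
η_II = COP_actual/COP_Carnot = 2.528/7.298 = 0.3465.

0.346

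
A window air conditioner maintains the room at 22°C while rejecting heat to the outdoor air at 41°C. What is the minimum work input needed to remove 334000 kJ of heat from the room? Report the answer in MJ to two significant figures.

In absolute terms T_C = 295.15 K and T_H = 314.15 K, so ΔT = 19.00 K.
The reversible limit is COP_R = T_C/ΔT = 15.53, so W_min = Q_C/COP = Q_C·ΔT/T_C.
W_min = 334000 × 19.00/295.15 = 21500 kJ = 21.50 MJ.

22 MJ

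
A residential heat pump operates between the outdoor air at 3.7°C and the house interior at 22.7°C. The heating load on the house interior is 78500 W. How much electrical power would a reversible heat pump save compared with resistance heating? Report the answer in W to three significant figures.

73500 W

In absolute terms T_C = 276.85 K and T_H = 295.85 K, so ΔT = 19.00 K.
COP_Carnot = T_H/ΔT = 295.85/19.00 = 15.57.
Resistance heating needs Ẇ_res = Q̇_H = 78500 W; the reversible heat pump needs only Ẇ_hp = Q̇_H/COP = 5041 W.
Saving = 78500 − 5041 = 73460 W.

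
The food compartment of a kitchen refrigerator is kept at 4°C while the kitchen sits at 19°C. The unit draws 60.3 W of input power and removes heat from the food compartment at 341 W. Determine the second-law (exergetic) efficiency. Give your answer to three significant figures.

0.306

COP_actual = Q̇_C/Ẇ = 341.0/60.30 = 5.655.
In absolute terms T_C = 277.15 K and T_H = 292.15 K, so ΔT = 15.00 K.
COP_Carnot = T_C/ΔT = 277.15/15.00 = 18.48.
η_II = COP_actual/COP_Carnot = 5.655/18.48 = 0.3061.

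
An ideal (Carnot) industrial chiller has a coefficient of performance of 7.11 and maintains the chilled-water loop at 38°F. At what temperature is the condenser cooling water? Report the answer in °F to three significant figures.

COP_R = T_C/(T_H − T_C) gives T_H − T_C = T_C/COP.
With T_C = 276.48 K, T_H = 276.48 × (1 + 1/7.11) = 315.37 K.
Converting, 315.37 K = 108.00°F.

108 °F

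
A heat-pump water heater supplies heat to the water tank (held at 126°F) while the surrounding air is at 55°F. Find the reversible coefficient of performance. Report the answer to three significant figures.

8.25

In absolute terms T_C = 285.93 K and T_H = 325.37 K, so ΔT = 39.44 K.
For a reversible cycle, COP_Carnot = T_H/ΔT = 325.37/39.44 = 8.249.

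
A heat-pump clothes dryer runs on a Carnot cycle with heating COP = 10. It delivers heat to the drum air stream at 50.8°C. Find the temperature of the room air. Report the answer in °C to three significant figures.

COP_HP = T_H/(T_H − T_C) gives T_H − T_C = T_H/COP.
With T_H = 323.95 K, T_C = 323.95 × (1 − 1/10) = 291.56 K.
Converting, 291.56 K = 18.41°C.

18.4 °C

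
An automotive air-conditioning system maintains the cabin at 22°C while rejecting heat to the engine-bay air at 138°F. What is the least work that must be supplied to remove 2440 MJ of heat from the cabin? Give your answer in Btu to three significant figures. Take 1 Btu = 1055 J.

In absolute terms T_C = 295.15 K and T_H = 332.04 K, so ΔT = 36.89 K.
The reversible limit is COP_R = T_C/ΔT = 8.001, so W_min = Q_C/COP = Q_C·ΔT/T_C.
W_min = 2440 × 36.89/295.15 = 305.0 MJ = 289100 Btu.

289000 Btu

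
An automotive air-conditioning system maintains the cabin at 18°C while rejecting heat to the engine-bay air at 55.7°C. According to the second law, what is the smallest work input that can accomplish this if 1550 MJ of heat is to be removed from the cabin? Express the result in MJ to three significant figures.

In absolute terms T_C = 291.15 K and T_H = 328.85 K, so ΔT = 37.70 K.
The reversible limit is COP_R = T_C/ΔT = 7.723, so W_min = Q_C/COP = Q_C·ΔT/T_C.
W_min = 1550 × 37.70/291.15 = 200.7 MJ.

201 MJ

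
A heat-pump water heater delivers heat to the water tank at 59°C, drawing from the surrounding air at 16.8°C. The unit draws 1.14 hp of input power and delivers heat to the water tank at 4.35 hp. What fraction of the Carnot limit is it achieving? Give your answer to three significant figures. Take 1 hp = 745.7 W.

0.485

COP_actual = Q̇_H/Ẇ = 4.350/1.140 = 3.816.
In absolute terms T_C = 289.95 K and T_H = 332.15 K, so ΔT = 42.20 K.
COP_Carnot = T_H/ΔT = 332.15/42.20 = 7.871.
η_II = COP_actual/COP_Carnot = 3.816/7.871 = 0.4848.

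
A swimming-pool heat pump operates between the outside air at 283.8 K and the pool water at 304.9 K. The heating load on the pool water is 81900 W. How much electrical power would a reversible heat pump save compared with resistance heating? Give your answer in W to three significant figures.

76200 W

The reservoir spacing is ΔT = 304.9 − 283.8 = 21.10 K.
COP_Carnot = T_H/ΔT = 304.90/21.10 = 14.45.
Resistance heating needs Ẇ_res = Q̇_H = 81900 W; the reversible heat pump needs only Ẇ_hp = Q̇_H/COP = 5668 W.
Saving = 81900 − 5668 = 76230 W.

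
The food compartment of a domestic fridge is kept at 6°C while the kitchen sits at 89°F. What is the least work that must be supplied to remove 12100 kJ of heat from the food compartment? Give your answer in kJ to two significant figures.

1100 kJ

In absolute terms T_C = 279.15 K and T_H = 304.82 K, so ΔT = 25.67 K.
The reversible limit is COP_R = T_C/ΔT = 10.88, so W_min = Q_C/COP = Q_C·ΔT/T_C.
W_min = 12100 × 25.67/279.15 = 1113 kJ.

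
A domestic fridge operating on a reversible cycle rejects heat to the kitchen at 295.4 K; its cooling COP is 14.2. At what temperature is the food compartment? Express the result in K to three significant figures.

For a Carnot refrigerator COP_R = T_C/(T_H − T_C), so T_C = COP·T_H/(1 + COP).
With T_H = 295.40 K, T_C = 14.2 × 295.40/15.20 = 275.97 K.

276 K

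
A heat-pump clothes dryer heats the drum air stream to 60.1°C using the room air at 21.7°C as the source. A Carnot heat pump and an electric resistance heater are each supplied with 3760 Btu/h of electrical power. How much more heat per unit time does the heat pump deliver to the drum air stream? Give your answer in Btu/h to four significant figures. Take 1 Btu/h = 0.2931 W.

28870 Btu/h

In absolute terms T_C = 294.85 K and T_H = 333.25 K, so ΔT = 38.40 K.
COP_Carnot = T_H/ΔT = 333.25/38.40 = 8.678.
The heat pump delivers Q̇_H = COP × Ẇ = 32630 Btu/h; the resistance heater delivers Ẇ = 3760 Btu/h.
Extra = (COP − 1)·Ẇ = 28870 Btu/h.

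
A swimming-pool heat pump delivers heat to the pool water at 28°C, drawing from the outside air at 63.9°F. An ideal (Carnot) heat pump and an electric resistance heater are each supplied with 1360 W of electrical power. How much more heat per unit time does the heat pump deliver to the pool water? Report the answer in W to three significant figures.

In absolute terms T_C = 290.87 K and T_H = 301.15 K, so ΔT = 10.28 K.
COP_Carnot = T_H/ΔT = 301.15/10.28 = 29.30.
The heat pump delivers Q̇_H = COP × Ẇ = 39850 W; the resistance heater delivers Ẇ = 1360 W.
Extra = (COP − 1)·Ẇ = 38490 W.

38500 W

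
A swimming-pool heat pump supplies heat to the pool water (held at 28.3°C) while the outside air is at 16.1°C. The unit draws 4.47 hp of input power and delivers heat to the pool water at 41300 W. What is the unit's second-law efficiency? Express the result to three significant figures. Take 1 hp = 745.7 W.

Converting, Q̇_H = 41300 W = 55.38 hp, so COP_actual = Q̇_H/Ẇ = 55.38/4.470 = 12.39.
In absolute terms T_C = 289.25 K and T_H = 301.45 K, so ΔT = 12.20 K.
COP_Carnot = T_H/ΔT = 301.45/12.20 = 24.71.
η_II = COP_actual/COP_Carnot = 12.39/24.71 = 0.5014.

0.501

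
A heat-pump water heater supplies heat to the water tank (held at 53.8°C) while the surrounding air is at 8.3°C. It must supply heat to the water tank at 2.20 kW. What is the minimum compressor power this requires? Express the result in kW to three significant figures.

In absolute terms T_C = 281.45 K and T_H = 326.95 K, so ΔT = 45.50 K.
COP_Carnot = T_H/ΔT = 326.95/45.50 = 7.186.
Ẇ_min = Q̇/COP_Carnot = 2.200/7.186 = 0.3062 kW.

0.306 kW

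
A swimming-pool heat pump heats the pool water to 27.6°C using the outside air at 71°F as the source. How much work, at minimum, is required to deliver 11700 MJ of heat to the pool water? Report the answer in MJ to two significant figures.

In absolute terms T_C = 294.82 K and T_H = 300.75 K, so ΔT = 5.933 K.
The reversible limit is COP_HP = T_H/ΔT = 50.69, so W_min = Q_H/COP = Q_H·ΔT/T_H.
W_min = 11700 × 5.933/300.75 = 230.8 MJ.

230 MJ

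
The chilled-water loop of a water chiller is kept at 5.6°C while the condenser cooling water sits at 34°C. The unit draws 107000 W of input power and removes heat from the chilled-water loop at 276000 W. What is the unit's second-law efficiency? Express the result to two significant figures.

COP_actual = Q̇_C/Ẇ = 276000/107000 = 2.579.
In absolute terms T_C = 278.75 K and T_H = 307.15 K, so ΔT = 28.40 K.
COP_Carnot = T_C/ΔT = 278.75/28.40 = 9.815.
η_II = COP_actual/COP_Carnot = 2.579/9.815 = 0.2628.

0.26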